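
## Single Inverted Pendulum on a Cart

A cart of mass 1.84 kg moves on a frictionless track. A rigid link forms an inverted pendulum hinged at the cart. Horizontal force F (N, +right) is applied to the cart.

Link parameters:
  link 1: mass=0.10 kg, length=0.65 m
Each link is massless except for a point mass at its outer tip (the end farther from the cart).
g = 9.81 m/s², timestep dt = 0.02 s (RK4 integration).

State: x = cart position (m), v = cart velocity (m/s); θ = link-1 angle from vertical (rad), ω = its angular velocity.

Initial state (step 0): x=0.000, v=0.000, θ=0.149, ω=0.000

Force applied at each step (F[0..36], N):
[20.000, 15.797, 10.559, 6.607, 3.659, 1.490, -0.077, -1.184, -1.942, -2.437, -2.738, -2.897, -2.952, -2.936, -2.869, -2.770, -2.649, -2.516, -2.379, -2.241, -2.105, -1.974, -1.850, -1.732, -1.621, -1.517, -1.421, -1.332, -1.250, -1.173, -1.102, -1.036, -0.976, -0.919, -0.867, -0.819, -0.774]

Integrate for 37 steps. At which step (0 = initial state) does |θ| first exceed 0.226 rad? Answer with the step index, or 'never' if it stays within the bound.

apply F[0]=+20.000 → step 1: x=0.002, v=0.216, θ=0.146, ω=-0.284
apply F[1]=+15.797 → step 2: x=0.008, v=0.386, θ=0.138, ω=-0.500
apply F[2]=+10.559 → step 3: x=0.017, v=0.499, θ=0.127, ω=-0.632
apply F[3]=+6.607 → step 4: x=0.028, v=0.569, θ=0.114, ω=-0.704
apply F[4]=+3.659 → step 5: x=0.039, v=0.608, θ=0.099, ω=-0.731
apply F[5]=+1.490 → step 6: x=0.052, v=0.623, θ=0.085, ω=-0.726
apply F[6]=-0.077 → step 7: x=0.064, v=0.622, θ=0.071, ω=-0.700
apply F[7]=-1.184 → step 8: x=0.077, v=0.608, θ=0.057, ω=-0.661
apply F[8]=-1.942 → step 9: x=0.088, v=0.587, θ=0.044, ω=-0.612
apply F[9]=-2.437 → step 10: x=0.100, v=0.560, θ=0.032, ω=-0.559
apply F[10]=-2.738 → step 11: x=0.111, v=0.530, θ=0.022, ω=-0.505
apply F[11]=-2.897 → step 12: x=0.121, v=0.498, θ=0.012, ω=-0.451
apply F[12]=-2.952 → step 13: x=0.131, v=0.466, θ=0.004, ω=-0.399
apply F[13]=-2.936 → step 14: x=0.140, v=0.434, θ=-0.004, ω=-0.350
apply F[14]=-2.869 → step 15: x=0.148, v=0.403, θ=-0.010, ω=-0.304
apply F[15]=-2.770 → step 16: x=0.156, v=0.373, θ=-0.016, ω=-0.262
apply F[16]=-2.649 → step 17: x=0.163, v=0.344, θ=-0.021, ω=-0.224
apply F[17]=-2.516 → step 18: x=0.170, v=0.317, θ=-0.025, ω=-0.189
apply F[18]=-2.379 → step 19: x=0.176, v=0.292, θ=-0.028, ω=-0.158
apply F[19]=-2.241 → step 20: x=0.181, v=0.267, θ=-0.031, ω=-0.130
apply F[20]=-2.105 → step 21: x=0.186, v=0.245, θ=-0.034, ω=-0.105
apply F[21]=-1.974 → step 22: x=0.191, v=0.224, θ=-0.035, ω=-0.083
apply F[22]=-1.850 → step 23: x=0.195, v=0.204, θ=-0.037, ω=-0.063
apply F[23]=-1.732 → step 24: x=0.199, v=0.186, θ=-0.038, ω=-0.046
apply F[24]=-1.621 → step 25: x=0.203, v=0.169, θ=-0.039, ω=-0.031
apply F[25]=-1.517 → step 26: x=0.206, v=0.152, θ=-0.039, ω=-0.019
apply F[26]=-1.421 → step 27: x=0.209, v=0.137, θ=-0.040, ω=-0.007
apply F[27]=-1.332 → step 28: x=0.212, v=0.123, θ=-0.040, ω=0.002
apply F[28]=-1.250 → step 29: x=0.214, v=0.110, θ=-0.039, ω=0.011
apply F[29]=-1.173 → step 30: x=0.216, v=0.098, θ=-0.039, ω=0.018
apply F[30]=-1.102 → step 31: x=0.218, v=0.086, θ=-0.039, ω=0.024
apply F[31]=-1.036 → step 32: x=0.219, v=0.075, θ=-0.038, ω=0.029
apply F[32]=-0.976 → step 33: x=0.221, v=0.065, θ=-0.038, ω=0.033
apply F[33]=-0.919 → step 34: x=0.222, v=0.056, θ=-0.037, ω=0.037
apply F[34]=-0.867 → step 35: x=0.223, v=0.047, θ=-0.036, ω=0.039
apply F[35]=-0.819 → step 36: x=0.224, v=0.038, θ=-0.035, ω=0.042
apply F[36]=-0.774 → step 37: x=0.225, v=0.030, θ=-0.034, ω=0.044
max |θ| = 0.149 ≤ 0.226 over all 38 states.

Answer: never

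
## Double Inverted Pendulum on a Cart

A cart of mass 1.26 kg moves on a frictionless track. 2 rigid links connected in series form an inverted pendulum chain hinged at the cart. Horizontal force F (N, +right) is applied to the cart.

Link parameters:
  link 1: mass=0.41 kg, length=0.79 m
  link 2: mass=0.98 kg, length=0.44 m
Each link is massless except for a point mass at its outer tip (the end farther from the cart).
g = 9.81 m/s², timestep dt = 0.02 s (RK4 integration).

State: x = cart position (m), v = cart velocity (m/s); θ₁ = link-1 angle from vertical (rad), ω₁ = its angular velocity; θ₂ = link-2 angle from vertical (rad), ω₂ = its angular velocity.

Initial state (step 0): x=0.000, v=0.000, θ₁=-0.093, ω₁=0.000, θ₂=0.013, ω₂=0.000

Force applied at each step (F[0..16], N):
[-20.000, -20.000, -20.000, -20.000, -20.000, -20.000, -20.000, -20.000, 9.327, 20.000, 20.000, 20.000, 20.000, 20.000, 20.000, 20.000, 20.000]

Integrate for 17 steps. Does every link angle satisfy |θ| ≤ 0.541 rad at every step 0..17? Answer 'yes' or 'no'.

Answer: yes

Derivation:
apply F[0]=-20.000 → step 1: x=-0.003, v=-0.296, θ₁=-0.090, ω₁=0.281, θ₂=0.015, ω₂=0.176
apply F[1]=-20.000 → step 2: x=-0.012, v=-0.593, θ₁=-0.082, ω₁=0.568, θ₂=0.020, ω₂=0.345
apply F[2]=-20.000 → step 3: x=-0.027, v=-0.893, θ₁=-0.067, ω₁=0.869, θ₂=0.028, ω₂=0.500
apply F[3]=-20.000 → step 4: x=-0.048, v=-1.199, θ₁=-0.047, ω₁=1.188, θ₂=0.040, ω₂=0.635
apply F[4]=-20.000 → step 5: x=-0.075, v=-1.510, θ₁=-0.020, ω₁=1.531, θ₂=0.054, ω₂=0.741
apply F[5]=-20.000 → step 6: x=-0.108, v=-1.826, θ₁=0.015, ω₁=1.904, θ₂=0.069, ω₂=0.814
apply F[6]=-20.000 → step 7: x=-0.148, v=-2.148, θ₁=0.057, ω₁=2.305, θ₂=0.086, ω₂=0.851
apply F[7]=-20.000 → step 8: x=-0.194, v=-2.471, θ₁=0.107, ω₁=2.729, θ₂=0.103, ω₂=0.858
apply F[8]=+9.327 → step 9: x=-0.242, v=-2.337, θ₁=0.160, ω₁=2.601, θ₂=0.120, ω₂=0.842
apply F[9]=+20.000 → step 10: x=-0.286, v=-2.049, θ₁=0.209, ω₁=2.313, θ₂=0.136, ω₂=0.778
apply F[10]=+20.000 → step 11: x=-0.324, v=-1.775, θ₁=0.253, ω₁=2.078, θ₂=0.151, ω₂=0.662
apply F[11]=+20.000 → step 12: x=-0.357, v=-1.514, θ₁=0.293, ω₁=1.892, θ₂=0.163, ω₂=0.492
apply F[12]=+20.000 → step 13: x=-0.385, v=-1.264, θ₁=0.329, ω₁=1.753, θ₂=0.170, ω₂=0.271
apply F[13]=+20.000 → step 14: x=-0.408, v=-1.024, θ₁=0.363, ω₁=1.657, θ₂=0.173, ω₂=-0.004
apply F[14]=+20.000 → step 15: x=-0.426, v=-0.790, θ₁=0.396, ω₁=1.600, θ₂=0.170, ω₂=-0.330
apply F[15]=+20.000 → step 16: x=-0.439, v=-0.562, θ₁=0.427, ω₁=1.578, θ₂=0.159, ω₂=-0.708
apply F[16]=+20.000 → step 17: x=-0.448, v=-0.335, θ₁=0.459, ω₁=1.583, θ₂=0.141, ω₂=-1.134
Max |angle| over trajectory = 0.459 rad; bound = 0.541 → within bound.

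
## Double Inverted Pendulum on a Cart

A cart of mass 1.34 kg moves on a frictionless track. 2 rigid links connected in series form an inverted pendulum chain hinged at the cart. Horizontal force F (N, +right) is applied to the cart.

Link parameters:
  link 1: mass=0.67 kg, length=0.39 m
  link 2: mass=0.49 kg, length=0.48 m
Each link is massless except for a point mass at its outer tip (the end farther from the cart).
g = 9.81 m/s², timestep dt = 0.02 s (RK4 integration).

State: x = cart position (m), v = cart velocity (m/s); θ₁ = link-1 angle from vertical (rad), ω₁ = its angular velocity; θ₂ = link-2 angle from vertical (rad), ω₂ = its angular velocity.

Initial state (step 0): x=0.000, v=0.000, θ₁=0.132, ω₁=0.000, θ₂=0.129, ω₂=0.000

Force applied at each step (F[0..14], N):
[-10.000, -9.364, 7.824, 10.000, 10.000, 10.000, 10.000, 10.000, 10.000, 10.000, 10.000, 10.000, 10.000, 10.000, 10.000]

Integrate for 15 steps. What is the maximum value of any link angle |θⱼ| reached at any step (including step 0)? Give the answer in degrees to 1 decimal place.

Answer: 12.2°

Derivation:
apply F[0]=-10.000 → step 1: x=-0.002, v=-0.169, θ₁=0.137, ω₁=0.498, θ₂=0.129, ω₂=-0.003
apply F[1]=-9.364 → step 2: x=-0.007, v=-0.329, θ₁=0.152, ω₁=0.982, θ₂=0.129, ω₂=-0.012
apply F[2]=+7.824 → step 3: x=-0.012, v=-0.241, θ₁=0.170, ω₁=0.850, θ₂=0.128, ω₂=-0.035
apply F[3]=+10.000 → step 4: x=-0.016, v=-0.123, θ₁=0.185, ω₁=0.662, θ₂=0.127, ω₂=-0.073
apply F[4]=+10.000 → step 5: x=-0.017, v=-0.009, θ₁=0.197, ω₁=0.495, θ₂=0.125, ω₂=-0.122
apply F[5]=+10.000 → step 6: x=-0.016, v=0.104, θ₁=0.205, ω₁=0.343, θ₂=0.122, ω₂=-0.181
apply F[6]=+10.000 → step 7: x=-0.013, v=0.215, θ₁=0.210, ω₁=0.203, θ₂=0.118, ω₂=-0.248
apply F[7]=+10.000 → step 8: x=-0.008, v=0.325, θ₁=0.213, ω₁=0.071, θ₂=0.112, ω₂=-0.322
apply F[8]=+10.000 → step 9: x=-0.000, v=0.436, θ₁=0.213, ω₁=-0.058, θ₂=0.105, ω₂=-0.403
apply F[9]=+10.000 → step 10: x=0.010, v=0.546, θ₁=0.211, ω₁=-0.185, θ₂=0.096, ω₂=-0.488
apply F[10]=+10.000 → step 11: x=0.022, v=0.657, θ₁=0.206, ω₁=-0.315, θ₂=0.086, ω₂=-0.577
apply F[11]=+10.000 → step 12: x=0.036, v=0.770, θ₁=0.198, ω₁=-0.449, θ₂=0.073, ω₂=-0.670
apply F[12]=+10.000 → step 13: x=0.053, v=0.885, θ₁=0.188, ω₁=-0.593, θ₂=0.059, ω₂=-0.765
apply F[13]=+10.000 → step 14: x=0.071, v=1.002, θ₁=0.174, ω₁=-0.749, θ₂=0.043, ω₂=-0.861
apply F[14]=+10.000 → step 15: x=0.093, v=1.122, θ₁=0.158, ω₁=-0.921, θ₂=0.024, ω₂=-0.958
Max |angle| over trajectory = 0.213 rad = 12.2°.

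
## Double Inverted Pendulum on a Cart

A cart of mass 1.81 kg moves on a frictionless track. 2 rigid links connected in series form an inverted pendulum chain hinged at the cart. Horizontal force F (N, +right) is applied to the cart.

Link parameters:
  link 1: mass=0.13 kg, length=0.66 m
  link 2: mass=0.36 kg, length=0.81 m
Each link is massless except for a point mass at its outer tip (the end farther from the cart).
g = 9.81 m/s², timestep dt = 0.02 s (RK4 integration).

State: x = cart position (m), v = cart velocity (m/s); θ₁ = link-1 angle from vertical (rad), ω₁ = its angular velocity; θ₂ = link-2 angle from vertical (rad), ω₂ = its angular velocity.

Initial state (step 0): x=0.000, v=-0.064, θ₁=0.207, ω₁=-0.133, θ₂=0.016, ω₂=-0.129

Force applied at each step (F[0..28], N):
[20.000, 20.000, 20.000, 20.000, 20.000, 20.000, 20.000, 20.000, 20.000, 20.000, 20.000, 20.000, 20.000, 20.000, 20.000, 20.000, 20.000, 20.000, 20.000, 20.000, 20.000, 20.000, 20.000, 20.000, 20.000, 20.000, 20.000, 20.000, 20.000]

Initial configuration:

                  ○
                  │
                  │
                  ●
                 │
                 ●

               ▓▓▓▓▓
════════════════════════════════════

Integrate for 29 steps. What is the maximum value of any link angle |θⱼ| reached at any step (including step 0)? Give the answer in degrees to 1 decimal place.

Answer: 88.5°

Derivation:
apply F[0]=+20.000 → step 1: x=0.001, v=0.145, θ₁=0.204, ω₁=-0.217, θ₂=0.012, ω₂=-0.317
apply F[1]=+20.000 → step 2: x=0.006, v=0.355, θ₁=0.198, ω₁=-0.303, θ₂=0.003, ω₂=-0.505
apply F[2]=+20.000 → step 3: x=0.015, v=0.565, θ₁=0.191, ω₁=-0.393, θ₂=-0.009, ω₂=-0.692
apply F[3]=+20.000 → step 4: x=0.028, v=0.776, θ₁=0.183, ω₁=-0.489, θ₂=-0.024, ω₂=-0.880
apply F[4]=+20.000 → step 5: x=0.046, v=0.988, θ₁=0.172, ω₁=-0.591, θ₂=-0.044, ω₂=-1.067
apply F[5]=+20.000 → step 6: x=0.068, v=1.201, θ₁=0.159, ω₁=-0.701, θ₂=-0.067, ω₂=-1.253
apply F[6]=+20.000 → step 7: x=0.094, v=1.415, θ₁=0.144, ω₁=-0.823, θ₂=-0.094, ω₂=-1.438
apply F[7]=+20.000 → step 8: x=0.125, v=1.630, θ₁=0.126, ω₁=-0.958, θ₂=-0.125, ω₂=-1.617
apply F[8]=+20.000 → step 9: x=0.159, v=1.846, θ₁=0.105, ω₁=-1.112, θ₂=-0.159, ω₂=-1.790
apply F[9]=+20.000 → step 10: x=0.198, v=2.064, θ₁=0.081, ω₁=-1.289, θ₂=-0.196, ω₂=-1.953
apply F[10]=+20.000 → step 11: x=0.242, v=2.283, θ₁=0.053, ω₁=-1.493, θ₂=-0.237, ω₂=-2.100
apply F[11]=+20.000 → step 12: x=0.290, v=2.503, θ₁=0.021, ω₁=-1.729, θ₂=-0.280, ω₂=-2.228
apply F[12]=+20.000 → step 13: x=0.342, v=2.724, θ₁=-0.016, ω₁=-2.002, θ₂=-0.326, ω₂=-2.331
apply F[13]=+20.000 → step 14: x=0.399, v=2.945, θ₁=-0.059, ω₁=-2.319, θ₂=-0.373, ω₂=-2.402
apply F[14]=+20.000 → step 15: x=0.460, v=3.167, θ₁=-0.109, ω₁=-2.683, θ₂=-0.421, ω₂=-2.434
apply F[15]=+20.000 → step 16: x=0.525, v=3.387, θ₁=-0.167, ω₁=-3.099, θ₂=-0.470, ω₂=-2.420
apply F[16]=+20.000 → step 17: x=0.595, v=3.605, θ₁=-0.233, ω₁=-3.571, θ₂=-0.518, ω₂=-2.351
apply F[17]=+20.000 → step 18: x=0.670, v=3.819, θ₁=-0.310, ω₁=-4.098, θ₂=-0.564, ω₂=-2.225
apply F[18]=+20.000 → step 19: x=0.748, v=4.024, θ₁=-0.398, ω₁=-4.669, θ₂=-0.606, ω₂=-2.045
apply F[19]=+20.000 → step 20: x=0.830, v=4.215, θ₁=-0.497, ω₁=-5.256, θ₂=-0.645, ω₂=-1.837
apply F[20]=+20.000 → step 21: x=0.916, v=4.386, θ₁=-0.607, ω₁=-5.799, θ₂=-0.680, ω₂=-1.658
apply F[21]=+20.000 → step 22: x=1.006, v=4.533, θ₁=-0.728, ω₁=-6.210, θ₂=-0.712, ω₂=-1.600
apply F[22]=+20.000 → step 23: x=1.098, v=4.657, θ₁=-0.855, ω₁=-6.418, θ₂=-0.746, ω₂=-1.747
apply F[23]=+20.000 → step 24: x=1.192, v=4.765, θ₁=-0.983, ω₁=-6.411, θ₂=-0.784, ω₂=-2.121
apply F[24]=+20.000 → step 25: x=1.288, v=4.868, θ₁=-1.110, ω₁=-6.231, θ₂=-0.832, ω₂=-2.680
apply F[25]=+20.000 → step 26: x=1.387, v=4.968, θ₁=-1.232, ω₁=-5.924, θ₂=-0.892, ω₂=-3.368
apply F[26]=+20.000 → step 27: x=1.487, v=5.068, θ₁=-1.346, ω₁=-5.511, θ₂=-0.967, ω₂=-4.138
apply F[27]=+20.000 → step 28: x=1.589, v=5.164, θ₁=-1.451, ω₁=-4.997, θ₂=-1.058, ω₂=-4.965
apply F[28]=+20.000 → step 29: x=1.693, v=5.252, θ₁=-1.545, ω₁=-4.381, θ₂=-1.166, ω₂=-5.832
Max |angle| over trajectory = 1.545 rad = 88.5°.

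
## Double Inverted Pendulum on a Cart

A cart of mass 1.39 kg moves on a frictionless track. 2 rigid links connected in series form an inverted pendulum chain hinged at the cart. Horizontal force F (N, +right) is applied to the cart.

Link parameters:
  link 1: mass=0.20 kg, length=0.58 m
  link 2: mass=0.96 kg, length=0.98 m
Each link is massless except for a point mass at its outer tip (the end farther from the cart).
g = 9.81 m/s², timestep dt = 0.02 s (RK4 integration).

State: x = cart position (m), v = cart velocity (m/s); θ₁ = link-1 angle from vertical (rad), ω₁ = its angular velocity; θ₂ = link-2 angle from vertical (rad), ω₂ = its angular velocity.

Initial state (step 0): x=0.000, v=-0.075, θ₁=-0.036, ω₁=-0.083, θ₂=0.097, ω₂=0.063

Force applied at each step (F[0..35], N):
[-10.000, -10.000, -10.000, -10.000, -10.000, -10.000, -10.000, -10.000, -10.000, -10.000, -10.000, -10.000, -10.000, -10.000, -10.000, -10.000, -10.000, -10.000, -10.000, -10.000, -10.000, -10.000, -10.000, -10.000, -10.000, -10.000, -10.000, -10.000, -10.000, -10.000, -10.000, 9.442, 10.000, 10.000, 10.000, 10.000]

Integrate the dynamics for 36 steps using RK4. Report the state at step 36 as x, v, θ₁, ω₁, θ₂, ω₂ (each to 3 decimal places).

apply F[0]=-10.000 → step 1: x=-0.003, v=-0.213, θ₁=-0.037, ω₁=-0.061, θ₂=0.100, ω₂=0.210
apply F[1]=-10.000 → step 2: x=-0.009, v=-0.351, θ₁=-0.038, ω₁=-0.045, θ₂=0.105, ω₂=0.361
apply F[2]=-10.000 → step 3: x=-0.017, v=-0.489, θ₁=-0.039, ω₁=-0.037, θ₂=0.114, ω₂=0.518
apply F[3]=-10.000 → step 4: x=-0.028, v=-0.627, θ₁=-0.040, ω₁=-0.037, θ₂=0.126, ω₂=0.682
apply F[4]=-10.000 → step 5: x=-0.042, v=-0.766, θ₁=-0.041, ω₁=-0.047, θ₂=0.142, ω₂=0.854
apply F[5]=-10.000 → step 6: x=-0.059, v=-0.904, θ₁=-0.042, ω₁=-0.065, θ₂=0.160, ω₂=1.035
apply F[6]=-10.000 → step 7: x=-0.078, v=-1.043, θ₁=-0.043, ω₁=-0.089, θ₂=0.183, ω₂=1.222
apply F[7]=-10.000 → step 8: x=-0.100, v=-1.181, θ₁=-0.046, ω₁=-0.116, θ₂=0.209, ω₂=1.415
apply F[8]=-10.000 → step 9: x=-0.125, v=-1.321, θ₁=-0.048, ω₁=-0.139, θ₂=0.240, ω₂=1.611
apply F[9]=-10.000 → step 10: x=-0.153, v=-1.460, θ₁=-0.051, ω₁=-0.152, θ₂=0.274, ω₂=1.807
apply F[10]=-10.000 → step 11: x=-0.184, v=-1.600, θ₁=-0.054, ω₁=-0.145, θ₂=0.312, ω₂=1.997
apply F[11]=-10.000 → step 12: x=-0.217, v=-1.740, θ₁=-0.057, ω₁=-0.113, θ₂=0.354, ω₂=2.180
apply F[12]=-10.000 → step 13: x=-0.253, v=-1.880, θ₁=-0.058, ω₁=-0.049, θ₂=0.399, ω₂=2.353
apply F[13]=-10.000 → step 14: x=-0.292, v=-2.021, θ₁=-0.058, ω₁=0.052, θ₂=0.448, ω₂=2.513
apply F[14]=-10.000 → step 15: x=-0.334, v=-2.163, θ₁=-0.056, ω₁=0.192, θ₂=0.499, ω₂=2.661
apply F[15]=-10.000 → step 16: x=-0.379, v=-2.305, θ₁=-0.050, ω₁=0.375, θ₂=0.554, ω₂=2.796
apply F[16]=-10.000 → step 17: x=-0.426, v=-2.447, θ₁=-0.041, ω₁=0.603, θ₂=0.611, ω₂=2.917
apply F[17]=-10.000 → step 18: x=-0.477, v=-2.590, θ₁=-0.026, ω₁=0.876, θ₂=0.671, ω₂=3.024
apply F[18]=-10.000 → step 19: x=-0.530, v=-2.734, θ₁=-0.005, ω₁=1.196, θ₂=0.732, ω₂=3.113
apply F[19]=-10.000 → step 20: x=-0.586, v=-2.878, θ₁=0.022, ω₁=1.567, θ₂=0.795, ω₂=3.183
apply F[20]=-10.000 → step 21: x=-0.645, v=-3.022, θ₁=0.058, ω₁=1.989, θ₂=0.859, ω₂=3.227
apply F[21]=-10.000 → step 22: x=-0.707, v=-3.166, θ₁=0.102, ω₁=2.464, θ₂=0.924, ω₂=3.239
apply F[22]=-10.000 → step 23: x=-0.772, v=-3.309, θ₁=0.157, ω₁=2.995, θ₂=0.988, ω₂=3.210
apply F[23]=-10.000 → step 24: x=-0.839, v=-3.450, θ₁=0.222, ω₁=3.583, θ₂=1.052, ω₂=3.126
apply F[24]=-10.000 → step 25: x=-0.910, v=-3.586, θ₁=0.300, ω₁=4.234, θ₂=1.113, ω₂=2.974
apply F[25]=-10.000 → step 26: x=-0.983, v=-3.714, θ₁=0.392, ω₁=4.954, θ₂=1.170, ω₂=2.734
apply F[26]=-10.000 → step 27: x=-1.058, v=-3.827, θ₁=0.499, ω₁=5.761, θ₂=1.222, ω₂=2.382
apply F[27]=-10.000 → step 28: x=-1.136, v=-3.911, θ₁=0.623, ω₁=6.682, θ₂=1.265, ω₂=1.888
apply F[28]=-10.000 → step 29: x=-1.214, v=-3.945, θ₁=0.767, ω₁=7.766, θ₂=1.296, ω₂=1.216
apply F[29]=-10.000 → step 30: x=-1.293, v=-3.876, θ₁=0.935, ω₁=9.042, θ₂=1.312, ω₂=0.348
apply F[30]=-10.000 → step 31: x=-1.368, v=-3.615, θ₁=1.129, ω₁=10.315, θ₂=1.310, ω₂=-0.553
apply F[31]=+9.442 → step 32: x=-1.434, v=-2.991, θ₁=1.340, ω₁=10.619, θ₂=1.295, ω₂=-0.796
apply F[32]=+10.000 → step 33: x=-1.488, v=-2.382, θ₁=1.548, ω₁=10.123, θ₂=1.283, ω₂=-0.290
apply F[33]=+10.000 → step 34: x=-1.531, v=-1.902, θ₁=1.744, ω₁=9.427, θ₂=1.285, ω₂=0.547
apply F[34]=+10.000 → step 35: x=-1.565, v=-1.522, θ₁=1.926, ω₁=8.843, θ₂=1.305, ω₂=1.437
apply F[35]=+10.000 → step 36: x=-1.592, v=-1.200, θ₁=2.098, ω₁=8.363, θ₂=1.343, ω₂=2.325

Answer: x=-1.592, v=-1.200, θ₁=2.098, ω₁=8.363, θ₂=1.343, ω₂=2.325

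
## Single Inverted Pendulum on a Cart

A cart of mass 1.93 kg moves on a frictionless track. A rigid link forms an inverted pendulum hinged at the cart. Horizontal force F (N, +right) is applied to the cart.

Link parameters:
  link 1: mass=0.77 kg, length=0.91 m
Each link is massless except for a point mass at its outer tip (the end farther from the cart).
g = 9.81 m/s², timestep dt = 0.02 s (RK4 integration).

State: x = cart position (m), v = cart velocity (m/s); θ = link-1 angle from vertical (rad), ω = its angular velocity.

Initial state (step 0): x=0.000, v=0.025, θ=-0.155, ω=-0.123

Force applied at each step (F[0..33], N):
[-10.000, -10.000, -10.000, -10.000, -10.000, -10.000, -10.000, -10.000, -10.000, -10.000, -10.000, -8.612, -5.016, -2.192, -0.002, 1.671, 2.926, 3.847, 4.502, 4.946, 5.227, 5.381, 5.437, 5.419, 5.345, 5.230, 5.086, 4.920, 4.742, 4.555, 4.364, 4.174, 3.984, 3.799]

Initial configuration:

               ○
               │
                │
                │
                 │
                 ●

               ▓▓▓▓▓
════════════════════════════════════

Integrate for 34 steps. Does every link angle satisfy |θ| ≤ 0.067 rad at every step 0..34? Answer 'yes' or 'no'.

apply F[0]=-10.000 → step 1: x=-0.000, v=-0.066, θ=-0.157, ω=-0.058
apply F[1]=-10.000 → step 2: x=-0.003, v=-0.156, θ=-0.157, ω=0.007
apply F[2]=-10.000 → step 3: x=-0.007, v=-0.247, θ=-0.157, ω=0.071
apply F[3]=-10.000 → step 4: x=-0.013, v=-0.338, θ=-0.154, ω=0.136
apply F[4]=-10.000 → step 5: x=-0.020, v=-0.429, θ=-0.151, ω=0.202
apply F[5]=-10.000 → step 6: x=-0.030, v=-0.520, θ=-0.146, ω=0.270
apply F[6]=-10.000 → step 7: x=-0.041, v=-0.612, θ=-0.140, ω=0.339
apply F[7]=-10.000 → step 8: x=-0.054, v=-0.705, θ=-0.133, ω=0.410
apply F[8]=-10.000 → step 9: x=-0.069, v=-0.798, θ=-0.124, ω=0.484
apply F[9]=-10.000 → step 10: x=-0.086, v=-0.892, θ=-0.113, ω=0.562
apply F[10]=-10.000 → step 11: x=-0.105, v=-0.987, θ=-0.101, ω=0.642
apply F[11]=-8.612 → step 12: x=-0.125, v=-1.069, θ=-0.088, ω=0.712
apply F[12]=-5.016 → step 13: x=-0.147, v=-1.115, θ=-0.073, ω=0.744
apply F[13]=-2.192 → step 14: x=-0.170, v=-1.133, θ=-0.058, ω=0.750
apply F[14]=-0.002 → step 15: x=-0.192, v=-1.129, θ=-0.044, ω=0.735
apply F[15]=+1.671 → step 16: x=-0.215, v=-1.109, θ=-0.029, ω=0.705
apply F[16]=+2.926 → step 17: x=-0.237, v=-1.077, θ=-0.015, ω=0.665
apply F[17]=+3.847 → step 18: x=-0.258, v=-1.037, θ=-0.003, ω=0.619
apply F[18]=+4.502 → step 19: x=-0.278, v=-0.990, θ=0.009, ω=0.568
apply F[19]=+4.946 → step 20: x=-0.297, v=-0.940, θ=0.020, ω=0.516
apply F[20]=+5.227 → step 21: x=-0.316, v=-0.888, θ=0.030, ω=0.464
apply F[21]=+5.381 → step 22: x=-0.333, v=-0.835, θ=0.039, ω=0.414
apply F[22]=+5.437 → step 23: x=-0.349, v=-0.782, θ=0.046, ω=0.365
apply F[23]=+5.419 → step 24: x=-0.364, v=-0.729, θ=0.053, ω=0.318
apply F[24]=+5.345 → step 25: x=-0.378, v=-0.678, θ=0.059, ω=0.274
apply F[25]=+5.230 → step 26: x=-0.391, v=-0.629, θ=0.064, ω=0.233
apply F[26]=+5.086 → step 27: x=-0.403, v=-0.582, θ=0.069, ω=0.196
apply F[27]=+4.920 → step 28: x=-0.415, v=-0.536, θ=0.072, ω=0.161
apply F[28]=+4.742 → step 29: x=-0.425, v=-0.493, θ=0.075, ω=0.129
apply F[29]=+4.555 → step 30: x=-0.434, v=-0.452, θ=0.077, ω=0.101
apply F[30]=+4.364 → step 31: x=-0.443, v=-0.413, θ=0.079, ω=0.075
apply F[31]=+4.174 → step 32: x=-0.451, v=-0.376, θ=0.080, ω=0.052
apply F[32]=+3.984 → step 33: x=-0.458, v=-0.341, θ=0.081, ω=0.031
apply F[33]=+3.799 → step 34: x=-0.464, v=-0.308, θ=0.082, ω=0.012
Max |angle| over trajectory = 0.157 rad; bound = 0.067 → exceeded.

Answer: no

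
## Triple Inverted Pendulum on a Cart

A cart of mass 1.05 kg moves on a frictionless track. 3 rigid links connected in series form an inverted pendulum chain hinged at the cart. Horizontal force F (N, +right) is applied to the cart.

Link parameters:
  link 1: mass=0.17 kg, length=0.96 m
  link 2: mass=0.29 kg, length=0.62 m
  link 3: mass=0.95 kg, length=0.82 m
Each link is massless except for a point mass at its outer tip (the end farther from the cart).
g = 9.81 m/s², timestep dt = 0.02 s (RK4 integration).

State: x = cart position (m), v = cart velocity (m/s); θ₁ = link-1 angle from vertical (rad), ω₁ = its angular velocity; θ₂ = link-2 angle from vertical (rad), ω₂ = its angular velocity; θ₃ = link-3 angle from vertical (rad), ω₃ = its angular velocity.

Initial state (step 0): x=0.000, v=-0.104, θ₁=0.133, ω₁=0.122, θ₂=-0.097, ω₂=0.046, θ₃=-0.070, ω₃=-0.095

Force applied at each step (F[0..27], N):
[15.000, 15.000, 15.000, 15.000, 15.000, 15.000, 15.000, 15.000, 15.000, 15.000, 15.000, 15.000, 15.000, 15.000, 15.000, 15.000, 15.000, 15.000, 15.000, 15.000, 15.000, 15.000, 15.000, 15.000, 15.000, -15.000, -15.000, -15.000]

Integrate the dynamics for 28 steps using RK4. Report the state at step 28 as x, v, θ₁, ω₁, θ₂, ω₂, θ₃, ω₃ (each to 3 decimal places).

apply F[0]=+15.000 → step 1: x=0.000, v=0.152, θ₁=0.136, ω₁=0.164, θ₂=-0.101, ω₂=-0.482, θ₃=-0.072, ω₃=-0.072
apply F[1]=+15.000 → step 2: x=0.006, v=0.409, θ₁=0.140, ω₁=0.203, θ₂=-0.116, ω₂=-1.015, θ₃=-0.073, ω₃=-0.045
apply F[2]=+15.000 → step 3: x=0.017, v=0.669, θ₁=0.144, ω₁=0.230, θ₂=-0.142, ω₂=-1.549, θ₃=-0.073, ω₃=-0.007
apply F[3]=+15.000 → step 4: x=0.033, v=0.931, θ₁=0.149, ω₁=0.233, θ₂=-0.178, ω₂=-2.068, θ₃=-0.073, ω₃=0.040
apply F[4]=+15.000 → step 5: x=0.054, v=1.198, θ₁=0.153, ω₁=0.196, θ₂=-0.224, ω₂=-2.552, θ₃=-0.072, ω₃=0.093
apply F[5]=+15.000 → step 6: x=0.081, v=1.469, θ₁=0.156, ω₁=0.110, θ₂=-0.280, ω₂=-2.981, θ₃=-0.069, ω₃=0.143
apply F[6]=+15.000 → step 7: x=0.113, v=1.743, θ₁=0.157, ω₁=-0.030, θ₂=-0.343, ω₂=-3.345, θ₃=-0.066, ω₃=0.183
apply F[7]=+15.000 → step 8: x=0.151, v=2.021, θ₁=0.155, ω₁=-0.222, θ₂=-0.413, ω₂=-3.646, θ₃=-0.062, ω₃=0.209
apply F[8]=+15.000 → step 9: x=0.194, v=2.300, θ₁=0.148, ω₁=-0.461, θ₂=-0.489, ω₂=-3.890, θ₃=-0.058, ω₃=0.217
apply F[9]=+15.000 → step 10: x=0.243, v=2.581, θ₁=0.136, ω₁=-0.742, θ₂=-0.569, ω₂=-4.083, θ₃=-0.054, ω₃=0.206
apply F[10]=+15.000 → step 11: x=0.297, v=2.864, θ₁=0.118, ω₁=-1.063, θ₂=-0.652, ω₂=-4.227, θ₃=-0.050, ω₃=0.176
apply F[11]=+15.000 → step 12: x=0.357, v=3.147, θ₁=0.093, ω₁=-1.418, θ₂=-0.737, ω₂=-4.324, θ₃=-0.047, ω₃=0.128
apply F[12]=+15.000 → step 13: x=0.423, v=3.432, θ₁=0.061, ω₁=-1.806, θ₂=-0.824, ω₂=-4.370, θ₃=-0.045, ω₃=0.062
apply F[13]=+15.000 → step 14: x=0.494, v=3.717, θ₁=0.021, ω₁=-2.224, θ₂=-0.912, ω₂=-4.356, θ₃=-0.044, ω₃=-0.020
apply F[14]=+15.000 → step 15: x=0.572, v=4.003, θ₁=-0.028, ω₁=-2.667, θ₂=-0.998, ω₂=-4.272, θ₃=-0.046, ω₃=-0.116
apply F[15]=+15.000 → step 16: x=0.655, v=4.288, θ₁=-0.086, ω₁=-3.132, θ₂=-1.082, ω₂=-4.100, θ₃=-0.049, ω₃=-0.225
apply F[16]=+15.000 → step 17: x=0.743, v=4.571, θ₁=-0.154, ω₁=-3.616, θ₂=-1.161, ω₂=-3.824, θ₃=-0.055, ω₃=-0.344
apply F[17]=+15.000 → step 18: x=0.837, v=4.848, θ₁=-0.231, ω₁=-4.114, θ₂=-1.234, ω₂=-3.420, θ₃=-0.063, ω₃=-0.474
apply F[18]=+15.000 → step 19: x=0.937, v=5.118, θ₁=-0.318, ω₁=-4.626, θ₂=-1.297, ω₂=-2.866, θ₃=-0.074, ω₃=-0.616
apply F[19]=+15.000 → step 20: x=1.042, v=5.374, θ₁=-0.416, ω₁=-5.155, θ₂=-1.348, ω₂=-2.134, θ₃=-0.088, ω₃=-0.780
apply F[20]=+15.000 → step 21: x=1.152, v=5.609, θ₁=-0.525, ω₁=-5.712, θ₂=-1.381, ω₂=-1.192, θ₃=-0.105, ω₃=-0.987
apply F[21]=+15.000 → step 22: x=1.266, v=5.811, θ₁=-0.645, ω₁=-6.320, θ₂=-1.394, ω₂=0.008, θ₃=-0.128, ω₃=-1.280
apply F[22]=+15.000 → step 23: x=1.384, v=5.955, θ₁=-0.778, ω₁=-7.014, θ₂=-1.379, ω₂=1.545, θ₃=-0.158, ω₃=-1.747
apply F[23]=+15.000 → step 24: x=1.504, v=5.990, θ₁=-0.926, ω₁=-7.811, θ₂=-1.329, ω₂=3.528, θ₃=-0.200, ω₃=-2.571
apply F[24]=+15.000 → step 25: x=1.622, v=5.809, θ₁=-1.090, ω₁=-8.552, θ₂=-1.235, ω₂=5.929, θ₃=-0.265, ω₃=-4.090
apply F[25]=-15.000 → step 26: x=1.730, v=4.956, θ₁=-1.261, ω₁=-8.347, θ₂=-1.099, ω₂=7.390, θ₃=-0.364, ω₃=-5.846
apply F[26]=-15.000 → step 27: x=1.820, v=4.075, θ₁=-1.417, ω₁=-7.151, θ₂=-0.950, ω₂=7.268, θ₃=-0.497, ω₃=-7.336
apply F[27]=-15.000 → step 28: x=1.895, v=3.407, θ₁=-1.545, ω₁=-5.702, θ₂=-0.816, ω₂=6.088, θ₃=-0.651, ω₃=-7.946

Answer: x=1.895, v=3.407, θ₁=-1.545, ω₁=-5.702, θ₂=-0.816, ω₂=6.088, θ₃=-0.651, ω₃=-7.946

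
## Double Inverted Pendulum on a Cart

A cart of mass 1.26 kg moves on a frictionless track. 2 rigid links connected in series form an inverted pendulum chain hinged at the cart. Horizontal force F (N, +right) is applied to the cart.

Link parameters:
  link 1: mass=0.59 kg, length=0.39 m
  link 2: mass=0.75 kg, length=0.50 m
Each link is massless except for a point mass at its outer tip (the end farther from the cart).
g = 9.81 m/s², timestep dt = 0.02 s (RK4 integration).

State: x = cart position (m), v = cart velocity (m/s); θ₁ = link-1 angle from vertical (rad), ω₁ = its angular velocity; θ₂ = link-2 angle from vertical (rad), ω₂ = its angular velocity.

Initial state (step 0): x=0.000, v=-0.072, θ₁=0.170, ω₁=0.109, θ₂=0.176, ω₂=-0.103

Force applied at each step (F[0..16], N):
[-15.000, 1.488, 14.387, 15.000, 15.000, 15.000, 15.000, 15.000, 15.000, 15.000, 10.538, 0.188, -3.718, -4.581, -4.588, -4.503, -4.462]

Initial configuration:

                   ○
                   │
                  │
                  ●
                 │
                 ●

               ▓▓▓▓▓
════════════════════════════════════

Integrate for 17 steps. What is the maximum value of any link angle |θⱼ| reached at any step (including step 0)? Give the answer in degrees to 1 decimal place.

Answer: 13.2°

Derivation:
apply F[0]=-15.000 → step 1: x=-0.004, v=-0.337, θ₁=0.180, ω₁=0.864, θ₂=0.174, ω₂=-0.102
apply F[1]=+1.488 → step 2: x=-0.011, v=-0.350, θ₁=0.198, ω₁=1.000, θ₂=0.172, ω₂=-0.115
apply F[2]=+14.387 → step 3: x=-0.016, v=-0.170, θ₁=0.215, ω₁=0.680, θ₂=0.169, ω₂=-0.152
apply F[3]=+15.000 → step 4: x=-0.018, v=0.015, θ₁=0.225, ω₁=0.367, θ₂=0.166, ω₂=-0.208
apply F[4]=+15.000 → step 5: x=-0.016, v=0.197, θ₁=0.230, ω₁=0.073, θ₂=0.161, ω₂=-0.276
apply F[5]=+15.000 → step 6: x=-0.010, v=0.380, θ₁=0.228, ω₁=-0.214, θ₂=0.155, ω₂=-0.351
apply F[6]=+15.000 → step 7: x=-0.000, v=0.563, θ₁=0.221, ω₁=-0.505, θ₂=0.147, ω₂=-0.428
apply F[7]=+15.000 → step 8: x=0.013, v=0.750, θ₁=0.208, ω₁=-0.812, θ₂=0.137, ω₂=-0.503
apply F[8]=+15.000 → step 9: x=0.030, v=0.942, θ₁=0.189, ω₁=-1.148, θ₂=0.127, ω₂=-0.570
apply F[9]=+15.000 → step 10: x=0.050, v=1.141, θ₁=0.162, ω₁=-1.524, θ₂=0.115, ω₂=-0.623
apply F[10]=+10.538 → step 11: x=0.075, v=1.279, θ₁=0.129, ω₁=-1.777, θ₂=0.102, ω₂=-0.655
apply F[11]=+0.188 → step 12: x=0.100, v=1.262, θ₁=0.095, ω₁=-1.670, θ₂=0.089, ω₂=-0.667
apply F[12]=-3.718 → step 13: x=0.125, v=1.189, θ₁=0.064, ω₁=-1.445, θ₂=0.075, ω₂=-0.665
apply F[13]=-4.581 → step 14: x=0.148, v=1.107, θ₁=0.037, ω₁=-1.221, θ₂=0.062, ω₂=-0.650
apply F[14]=-4.588 → step 15: x=0.169, v=1.029, θ₁=0.015, ω₁=-1.026, θ₂=0.049, ω₂=-0.625
apply F[15]=-4.503 → step 16: x=0.189, v=0.957, θ₁=-0.004, ω₁=-0.861, θ₂=0.037, ω₂=-0.592
apply F[16]=-4.462 → step 17: x=0.207, v=0.888, θ₁=-0.020, ω₁=-0.719, θ₂=0.026, ω₂=-0.555
Max |angle| over trajectory = 0.230 rad = 13.2°.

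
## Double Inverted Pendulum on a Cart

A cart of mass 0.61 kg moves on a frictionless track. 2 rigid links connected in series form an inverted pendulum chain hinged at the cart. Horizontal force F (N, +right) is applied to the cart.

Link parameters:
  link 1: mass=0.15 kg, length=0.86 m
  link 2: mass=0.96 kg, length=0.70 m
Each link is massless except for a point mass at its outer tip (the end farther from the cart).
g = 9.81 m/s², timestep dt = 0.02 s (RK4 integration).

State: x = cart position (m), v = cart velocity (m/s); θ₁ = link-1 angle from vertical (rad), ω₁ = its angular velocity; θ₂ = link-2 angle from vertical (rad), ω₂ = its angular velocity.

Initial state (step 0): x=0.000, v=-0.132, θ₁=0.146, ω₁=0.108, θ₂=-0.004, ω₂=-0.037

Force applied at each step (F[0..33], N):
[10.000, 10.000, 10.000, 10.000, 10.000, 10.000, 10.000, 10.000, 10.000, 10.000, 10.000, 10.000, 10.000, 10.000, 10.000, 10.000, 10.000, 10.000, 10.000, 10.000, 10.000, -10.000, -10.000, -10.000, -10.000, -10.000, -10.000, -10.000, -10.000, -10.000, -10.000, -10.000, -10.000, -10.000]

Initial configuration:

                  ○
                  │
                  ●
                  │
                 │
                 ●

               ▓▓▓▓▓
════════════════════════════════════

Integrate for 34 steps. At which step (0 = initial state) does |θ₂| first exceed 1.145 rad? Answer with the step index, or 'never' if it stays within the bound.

apply F[0]=+10.000 → step 1: x=0.000, v=0.142, θ₁=0.148, ω₁=0.054, θ₂=-0.008, ω₂=-0.363
apply F[1]=+10.000 → step 2: x=0.006, v=0.416, θ₁=0.148, ω₁=0.004, θ₂=-0.019, ω₂=-0.699
apply F[2]=+10.000 → step 3: x=0.017, v=0.693, θ₁=0.148, ω₁=-0.042, θ₂=-0.036, ω₂=-1.047
apply F[3]=+10.000 → step 4: x=0.033, v=0.974, θ₁=0.146, ω₁=-0.088, θ₂=-0.061, ω₂=-1.405
apply F[4]=+10.000 → step 5: x=0.056, v=1.261, θ₁=0.144, ω₁=-0.143, θ₂=-0.092, ω₂=-1.769
apply F[5]=+10.000 → step 6: x=0.084, v=1.554, θ₁=0.141, ω₁=-0.215, θ₂=-0.131, ω₂=-2.129
apply F[6]=+10.000 → step 7: x=0.118, v=1.853, θ₁=0.135, ω₁=-0.319, θ₂=-0.177, ω₂=-2.472
apply F[7]=+10.000 → step 8: x=0.158, v=2.159, θ₁=0.128, ω₁=-0.466, θ₂=-0.230, ω₂=-2.786
apply F[8]=+10.000 → step 9: x=0.204, v=2.472, θ₁=0.116, ω₁=-0.665, θ₂=-0.288, ω₂=-3.059
apply F[9]=+10.000 → step 10: x=0.257, v=2.789, θ₁=0.101, ω₁=-0.923, θ₂=-0.352, ω₂=-3.284
apply F[10]=+10.000 → step 11: x=0.316, v=3.111, θ₁=0.079, ω₁=-1.242, θ₂=-0.419, ω₂=-3.453
apply F[11]=+10.000 → step 12: x=0.381, v=3.437, θ₁=0.050, ω₁=-1.626, θ₂=-0.490, ω₂=-3.559
apply F[12]=+10.000 → step 13: x=0.453, v=3.764, θ₁=0.014, ω₁=-2.076, θ₂=-0.561, ω₂=-3.592
apply F[13]=+10.000 → step 14: x=0.532, v=4.092, θ₁=-0.033, ω₁=-2.591, θ₂=-0.633, ω₂=-3.535
apply F[14]=+10.000 → step 15: x=0.617, v=4.416, θ₁=-0.091, ω₁=-3.175, θ₂=-0.702, ω₂=-3.367
apply F[15]=+10.000 → step 16: x=0.709, v=4.733, θ₁=-0.160, ω₁=-3.831, θ₂=-0.767, ω₂=-3.057
apply F[16]=+10.000 → step 17: x=0.806, v=5.030, θ₁=-0.244, ω₁=-4.566, θ₂=-0.823, ω₂=-2.564
apply F[17]=+10.000 → step 18: x=0.910, v=5.287, θ₁=-0.344, ω₁=-5.393, θ₂=-0.867, ω₂=-1.834
apply F[18]=+10.000 → step 19: x=1.017, v=5.464, θ₁=-0.461, ω₁=-6.325, θ₂=-0.894, ω₂=-0.808
apply F[19]=+10.000 → step 20: x=1.127, v=5.470, θ₁=-0.597, ω₁=-7.310, θ₂=-0.898, ω₂=0.505
apply F[20]=+10.000 → step 21: x=1.234, v=5.179, θ₁=-0.751, ω₁=-8.015, θ₂=-0.875, ω₂=1.702
apply F[21]=-10.000 → step 22: x=1.329, v=4.367, θ₁=-0.908, ω₁=-7.629, θ₂=-0.838, ω₂=1.818
apply F[22]=-10.000 → step 23: x=1.410, v=3.676, θ₁=-1.056, ω₁=-7.095, θ₂=-0.806, ω₂=1.427
apply F[23]=-10.000 → step 24: x=1.477, v=3.113, θ₁=-1.193, ω₁=-6.689, θ₂=-0.782, ω₂=0.943
apply F[24]=-10.000 → step 25: x=1.535, v=2.625, θ₁=-1.324, ω₁=-6.446, θ₂=-0.768, ω₂=0.489
apply F[25]=-10.000 → step 26: x=1.583, v=2.173, θ₁=-1.452, ω₁=-6.329, θ₂=-0.762, ω₂=0.061
apply F[26]=-10.000 → step 27: x=1.622, v=1.736, θ₁=-1.578, ω₁=-6.306, θ₂=-0.765, ω₂=-0.371
apply F[27]=-10.000 → step 28: x=1.652, v=1.304, θ₁=-1.705, ω₁=-6.354, θ₂=-0.777, ω₂=-0.837
apply F[28]=-10.000 → step 29: x=1.674, v=0.869, θ₁=-1.833, ω₁=-6.456, θ₂=-0.799, ω₂=-1.364
apply F[29]=-10.000 → step 30: x=1.687, v=0.428, θ₁=-1.963, ω₁=-6.600, θ₂=-0.832, ω₂=-1.978
apply F[30]=-10.000 → step 31: x=1.691, v=-0.021, θ₁=-2.097, ω₁=-6.769, θ₂=-0.879, ω₂=-2.701
apply F[31]=-10.000 → step 32: x=1.686, v=-0.477, θ₁=-2.234, ω₁=-6.938, θ₂=-0.941, ω₂=-3.555
apply F[32]=-10.000 → step 33: x=1.672, v=-0.936, θ₁=-2.374, ω₁=-7.069, θ₂=-1.022, ω₂=-4.553
apply F[33]=-10.000 → step 34: x=1.648, v=-1.392, θ₁=-2.516, ω₁=-7.102, θ₂=-1.124, ω₂=-5.692
max |θ₂| = 1.124 ≤ 1.145 over all 35 states.

Answer: never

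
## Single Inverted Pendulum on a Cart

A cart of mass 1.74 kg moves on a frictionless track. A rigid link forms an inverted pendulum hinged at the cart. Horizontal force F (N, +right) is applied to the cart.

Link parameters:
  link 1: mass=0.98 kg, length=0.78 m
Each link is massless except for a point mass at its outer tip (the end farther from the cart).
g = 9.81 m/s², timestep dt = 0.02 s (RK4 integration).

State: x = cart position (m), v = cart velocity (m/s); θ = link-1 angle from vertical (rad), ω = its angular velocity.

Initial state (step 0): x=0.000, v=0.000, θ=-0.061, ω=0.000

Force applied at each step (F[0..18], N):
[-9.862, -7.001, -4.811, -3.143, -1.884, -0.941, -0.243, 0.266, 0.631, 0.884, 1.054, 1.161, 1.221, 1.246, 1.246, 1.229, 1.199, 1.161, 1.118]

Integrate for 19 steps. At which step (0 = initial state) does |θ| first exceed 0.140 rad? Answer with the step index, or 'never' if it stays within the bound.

apply F[0]=-9.862 → step 1: x=-0.001, v=-0.106, θ=-0.060, ω=0.121
apply F[1]=-7.001 → step 2: x=-0.004, v=-0.180, θ=-0.057, ω=0.201
apply F[2]=-4.811 → step 3: x=-0.008, v=-0.230, θ=-0.052, ω=0.250
apply F[3]=-3.143 → step 4: x=-0.013, v=-0.260, θ=-0.047, ω=0.277
apply F[4]=-1.884 → step 5: x=-0.018, v=-0.277, θ=-0.041, ω=0.288
apply F[5]=-0.941 → step 6: x=-0.024, v=-0.284, θ=-0.035, ω=0.286
apply F[6]=-0.243 → step 7: x=-0.030, v=-0.283, θ=-0.030, ω=0.277
apply F[7]=+0.266 → step 8: x=-0.035, v=-0.277, θ=-0.024, ω=0.263
apply F[8]=+0.631 → step 9: x=-0.041, v=-0.267, θ=-0.019, ω=0.245
apply F[9]=+0.884 → step 10: x=-0.046, v=-0.255, θ=-0.015, ω=0.225
apply F[10]=+1.054 → step 11: x=-0.051, v=-0.242, θ=-0.010, ω=0.205
apply F[11]=+1.161 → step 12: x=-0.055, v=-0.227, θ=-0.006, ω=0.184
apply F[12]=+1.221 → step 13: x=-0.060, v=-0.213, θ=-0.003, ω=0.165
apply F[13]=+1.246 → step 14: x=-0.064, v=-0.198, θ=0.000, ω=0.146
apply F[14]=+1.246 → step 15: x=-0.068, v=-0.184, θ=0.003, ω=0.128
apply F[15]=+1.229 → step 16: x=-0.071, v=-0.171, θ=0.005, ω=0.111
apply F[16]=+1.199 → step 17: x=-0.075, v=-0.158, θ=0.007, ω=0.096
apply F[17]=+1.161 → step 18: x=-0.078, v=-0.145, θ=0.009, ω=0.082
apply F[18]=+1.118 → step 19: x=-0.080, v=-0.133, θ=0.011, ω=0.070
max |θ| = 0.061 ≤ 0.140 over all 20 states.

Answer: never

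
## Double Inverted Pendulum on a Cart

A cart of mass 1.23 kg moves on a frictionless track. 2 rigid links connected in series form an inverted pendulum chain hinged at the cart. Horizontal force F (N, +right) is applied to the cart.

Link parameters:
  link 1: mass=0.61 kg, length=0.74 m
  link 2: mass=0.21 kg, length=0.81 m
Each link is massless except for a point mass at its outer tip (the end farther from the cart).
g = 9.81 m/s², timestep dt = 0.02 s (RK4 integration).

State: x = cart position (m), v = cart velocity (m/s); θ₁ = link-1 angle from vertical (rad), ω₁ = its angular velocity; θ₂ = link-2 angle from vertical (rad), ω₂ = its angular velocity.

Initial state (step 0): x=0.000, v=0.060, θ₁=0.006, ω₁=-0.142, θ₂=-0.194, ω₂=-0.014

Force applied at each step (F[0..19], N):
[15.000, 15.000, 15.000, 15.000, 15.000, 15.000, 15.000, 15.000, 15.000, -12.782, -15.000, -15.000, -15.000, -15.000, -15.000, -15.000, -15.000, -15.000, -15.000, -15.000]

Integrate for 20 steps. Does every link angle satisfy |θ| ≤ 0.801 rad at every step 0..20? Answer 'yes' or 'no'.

Answer: no

Derivation:
apply F[0]=+15.000 → step 1: x=0.004, v=0.303, θ₁=0.000, ω₁=-0.453, θ₂=-0.195, ω₂=-0.077
apply F[1]=+15.000 → step 2: x=0.012, v=0.548, θ₁=-0.012, ω₁=-0.769, θ₂=-0.197, ω₂=-0.136
apply F[2]=+15.000 → step 3: x=0.026, v=0.794, θ₁=-0.031, ω₁=-1.093, θ₂=-0.200, ω₂=-0.187
apply F[3]=+15.000 → step 4: x=0.044, v=1.043, θ₁=-0.056, ω₁=-1.428, θ₂=-0.204, ω₂=-0.230
apply F[4]=+15.000 → step 5: x=0.067, v=1.293, θ₁=-0.088, ω₁=-1.776, θ₂=-0.209, ω₂=-0.261
apply F[5]=+15.000 → step 6: x=0.096, v=1.545, θ₁=-0.127, ω₁=-2.137, θ₂=-0.215, ω₂=-0.280
apply F[6]=+15.000 → step 7: x=0.129, v=1.796, θ₁=-0.173, ω₁=-2.510, θ₂=-0.221, ω₂=-0.289
apply F[7]=+15.000 → step 8: x=0.168, v=2.045, θ₁=-0.227, ω₁=-2.891, θ₂=-0.226, ω₂=-0.291
apply F[8]=+15.000 → step 9: x=0.211, v=2.286, θ₁=-0.289, ω₁=-3.274, θ₂=-0.232, ω₂=-0.292
apply F[9]=-12.782 → step 10: x=0.255, v=2.098, θ₁=-0.353, ω₁=-3.120, θ₂=-0.238, ω₂=-0.278
apply F[10]=-15.000 → step 11: x=0.294, v=1.885, θ₁=-0.414, ω₁=-2.961, θ₂=-0.243, ω₂=-0.249
apply F[11]=-15.000 → step 12: x=0.330, v=1.681, θ₁=-0.472, ω₁=-2.837, θ₂=-0.248, ω₂=-0.204
apply F[12]=-15.000 → step 13: x=0.362, v=1.484, θ₁=-0.527, ω₁=-2.747, θ₂=-0.251, ω₂=-0.143
apply F[13]=-15.000 → step 14: x=0.390, v=1.294, θ₁=-0.582, ω₁=-2.689, θ₂=-0.253, ω₂=-0.067
apply F[14]=-15.000 → step 15: x=0.414, v=1.109, θ₁=-0.635, ω₁=-2.659, θ₂=-0.254, ω₂=0.022
apply F[15]=-15.000 → step 16: x=0.434, v=0.928, θ₁=-0.688, ω₁=-2.654, θ₂=-0.252, ω₂=0.123
apply F[16]=-15.000 → step 17: x=0.451, v=0.750, θ₁=-0.742, ω₁=-2.674, θ₂=-0.249, ω₂=0.234
apply F[17]=-15.000 → step 18: x=0.464, v=0.573, θ₁=-0.795, ω₁=-2.715, θ₂=-0.243, ω₂=0.354
apply F[18]=-15.000 → step 19: x=0.474, v=0.395, θ₁=-0.850, ω₁=-2.775, θ₂=-0.235, ω₂=0.479
apply F[19]=-15.000 → step 20: x=0.480, v=0.217, θ₁=-0.907, ω₁=-2.853, θ₂=-0.224, ω₂=0.607
Max |angle| over trajectory = 0.907 rad; bound = 0.801 → exceeded.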